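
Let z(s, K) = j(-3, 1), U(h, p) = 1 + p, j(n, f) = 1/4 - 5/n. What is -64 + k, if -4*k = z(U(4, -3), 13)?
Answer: -3095/48 ≈ -64.479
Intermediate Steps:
j(n, f) = 1/4 - 5/n (j(n, f) = 1*(1/4) - 5/n = 1/4 - 5/n)
z(s, K) = 23/12 (z(s, K) = (1/4)*(-20 - 3)/(-3) = (1/4)*(-1/3)*(-23) = 23/12)
k = -23/48 (k = -1/4*23/12 = -23/48 ≈ -0.47917)
-64 + k = -64 - 23/48 = -3095/48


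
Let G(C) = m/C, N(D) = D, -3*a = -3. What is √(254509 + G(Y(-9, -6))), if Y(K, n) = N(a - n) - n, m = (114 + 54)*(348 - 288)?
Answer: √43143061/13 ≈ 505.26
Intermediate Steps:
a = 1 (a = -⅓*(-3) = 1)
m = 10080 (m = 168*60 = 10080)
Y(K, n) = 1 - 2*n (Y(K, n) = (1 - n) - n = 1 - 2*n)
G(C) = 10080/C
√(254509 + G(Y(-9, -6))) = √(254509 + 10080/(1 - 2*(-6))) = √(254509 + 10080/(1 + 12)) = √(254509 + 10080/13) = √(3318697/13) = √43143061/13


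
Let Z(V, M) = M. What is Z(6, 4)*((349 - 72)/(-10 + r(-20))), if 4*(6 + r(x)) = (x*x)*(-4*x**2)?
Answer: -277/40004 ≈ -0.0069243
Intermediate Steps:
r(x) = -6 - x**4 (r(x) = -6 + ((x*x)*(-4*x**2))/4 = -6 + (x**2*(-4*x**2))/4 = -6 + (-4*x**4)/4 = -6 - x**4)
Z(6, 4)*((349 - 72)/(-10 + r(-20))) = 4*((349 - 72)/(-10 + (-6 - 1*(-20)**4))) = 4*(277/(-10 + (-6 - 1*160000))) = 4*(277/(-10 + (-6 - 160000))) = 4*(277/(-10 - 160006)) = 4*(277/(-160016)) = 4*(277*(-1/160016)) = 4*(-277/160016) = -277/40004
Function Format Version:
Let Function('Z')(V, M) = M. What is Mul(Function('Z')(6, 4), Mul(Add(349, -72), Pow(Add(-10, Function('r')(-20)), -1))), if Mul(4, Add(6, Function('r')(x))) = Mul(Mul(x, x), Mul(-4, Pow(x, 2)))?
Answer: Rational(-277, 40004) ≈ -0.0069243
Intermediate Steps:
Function('r')(x) = Add(-6, Mul(-1, Pow(x, 4))) (Function('r')(x) = Add(-6, Mul(Rational(1, 4), Mul(Mul(x, x), Mul(-4, Pow(x, 2))))) = Add(-6, Mul(Rational(1, 4), Mul(Pow(x, 2), Mul(-4, Pow(x, 2))))) = Add(-6, Mul(Rational(1, 4), Mul(-4, Pow(x, 4)))) = Add(-6, Mul(-1, Pow(x, 4))))
Mul(Function('Z')(6, 4), Mul(Add(349, -72), Pow(Add(-10, Function('r')(-20)), -1))) = Mul(4, Mul(Add(349, -72), Pow(Add(-10, Add(-6, Mul(-1, Pow(-20, 4)))), -1))) = Mul(4, Mul(277, Pow(Add(-10, Add(-6, Mul(-1, 160000))), -1))) = Mul(4, Mul(277, Pow(Add(-10, Add(-6, -160000)), -1))) = Mul(4, Mul(277, Pow(Add(-10, -160006), -1))) = Mul(4, Mul(277, Pow(-160016, -1))) = Mul(4, Mul(277, Rational(-1, 160016))) = Mul(4, Rational(-277, 160016)) = Rational(-277, 40004)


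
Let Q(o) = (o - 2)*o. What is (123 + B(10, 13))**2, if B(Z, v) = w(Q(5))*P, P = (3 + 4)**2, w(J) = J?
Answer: 736164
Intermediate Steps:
Q(o) = o*(-2 + o) (Q(o) = (-2 + o)*o = o*(-2 + o))
P = 49 (P = 7**2 = 49)
B(Z, v) = 735 (B(Z, v) = (5*(-2 + 5))*49 = (5*3)*49 = 15*49 = 735)
(123 + B(10, 13))**2 = (123 + 735)**2 = 858**2 = 736164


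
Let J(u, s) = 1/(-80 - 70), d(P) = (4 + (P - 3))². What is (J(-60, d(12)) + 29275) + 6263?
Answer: 5330699/150 ≈ 35538.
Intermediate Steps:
d(P) = (1 + P)² (d(P) = (4 + (-3 + P))² = (1 + P)²)
J(u, s) = -1/150 (J(u, s) = 1/(-150) = -1/150)
(J(-60, d(12)) + 29275) + 6263 = (-1/150 + 29275) + 6263 = 4391249/150 + 6263 = 5330699/150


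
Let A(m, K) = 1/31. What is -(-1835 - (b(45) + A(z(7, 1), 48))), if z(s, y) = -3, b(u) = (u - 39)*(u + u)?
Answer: 73626/31 ≈ 2375.0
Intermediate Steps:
b(u) = 2*u*(-39 + u) (b(u) = (-39 + u)*(2*u) = 2*u*(-39 + u))
A(m, K) = 1/31
-(-1835 - (b(45) + A(z(7, 1), 48))) = -(-1835 - (2*45*(-39 + 45) + 1/31)) = -(-1835 - (2*45*6 + 1/31)) = -(-1835 - (540 + 1/31)) = -(-1835 - 1*16741/31) = -(-1835 - 16741/31) = -1*(-73626/31) = 73626/31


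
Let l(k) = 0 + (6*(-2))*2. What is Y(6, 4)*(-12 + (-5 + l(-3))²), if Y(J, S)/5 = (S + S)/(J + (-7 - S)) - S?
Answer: -23212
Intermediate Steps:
l(k) = -24 (l(k) = 0 - 12*2 = 0 - 24 = -24)
Y(J, S) = -5*S + 10*S/(-7 + J - S) (Y(J, S) = 5*((S + S)/(J + (-7 - S)) - S) = 5*((2*S)/(-7 + J - S) - S) = 5*(2*S/(-7 + J - S) - S) = 5*(-S + 2*S/(-7 + J - S)) = -5*S + 10*S/(-7 + J - S))
Y(6, 4)*(-12 + (-5 + l(-3))²) = (5*4*(9 + 4 - 1*6)/(-7 + 6 - 1*4))*(-12 + (-5 - 24)²) = (5*4*(9 + 4 - 6)/(-7 + 6 - 4))*(-12 + (-29)²) = (5*4*7/(-5))*(-12 + 841) = (5*4*(-⅕)*7)*829 = -28*829 = -23212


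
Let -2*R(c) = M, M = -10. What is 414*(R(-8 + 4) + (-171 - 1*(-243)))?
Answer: 31878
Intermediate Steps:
R(c) = 5 (R(c) = -½*(-10) = 5)
414*(R(-8 + 4) + (-171 - 1*(-243))) = 414*(5 + (-171 - 1*(-243))) = 414*(5 + (-171 + 243)) = 414*(5 + 72) = 414*77 = 31878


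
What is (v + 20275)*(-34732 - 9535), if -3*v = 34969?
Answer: -1144567552/3 ≈ -3.8152e+8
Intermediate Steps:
v = -34969/3 (v = -⅓*34969 = -34969/3 ≈ -11656.)
(v + 20275)*(-34732 - 9535) = (-34969/3 + 20275)*(-34732 - 9535) = (25856/3)*(-44267) = -1144567552/3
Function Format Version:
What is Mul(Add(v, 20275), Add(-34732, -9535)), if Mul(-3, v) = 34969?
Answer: Rational(-1144567552, 3) ≈ -3.8152e+8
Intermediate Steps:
v = Rational(-34969, 3) (v = Mul(Rational(-1, 3), 34969) = Rational(-34969, 3) ≈ -11656.)
Mul(Add(v, 20275), Add(-34732, -9535)) = Mul(Add(Rational(-34969, 3), 20275), Add(-34732, -9535)) = Mul(Rational(25856, 3), -44267) = Rational(-1144567552, 3)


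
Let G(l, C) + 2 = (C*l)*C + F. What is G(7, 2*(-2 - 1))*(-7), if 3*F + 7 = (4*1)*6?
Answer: -5369/3 ≈ -1789.7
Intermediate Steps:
F = 17/3 (F = -7/3 + ((4*1)*6)/3 = -7/3 + (4*6)/3 = -7/3 + (1/3)*24 = -7/3 + 8 = 17/3 ≈ 5.6667)
G(l, C) = 11/3 + l*C**2 (G(l, C) = -2 + ((C*l)*C + 17/3) = -2 + (l*C**2 + 17/3) = -2 + (17/3 + l*C**2) = 11/3 + l*C**2)
G(7, 2*(-2 - 1))*(-7) = (11/3 + 7*(2*(-2 - 1))**2)*(-7) = (11/3 + 7*(2*(-3))**2)*(-7) = (11/3 + 7*(-6)**2)*(-7) = (11/3 + 7*36)*(-7) = (11/3 + 252)*(-7) = (767/3)*(-7) = -5369/3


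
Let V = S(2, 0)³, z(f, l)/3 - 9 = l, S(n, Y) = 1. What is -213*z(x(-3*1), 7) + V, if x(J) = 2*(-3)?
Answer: -10223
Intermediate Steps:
x(J) = -6
z(f, l) = 27 + 3*l
V = 1 (V = 1³ = 1)
-213*z(x(-3*1), 7) + V = -213*(27 + 3*7) + 1 = -213*(27 + 21) + 1 = -213*48 + 1 = -10224 + 1 = -10223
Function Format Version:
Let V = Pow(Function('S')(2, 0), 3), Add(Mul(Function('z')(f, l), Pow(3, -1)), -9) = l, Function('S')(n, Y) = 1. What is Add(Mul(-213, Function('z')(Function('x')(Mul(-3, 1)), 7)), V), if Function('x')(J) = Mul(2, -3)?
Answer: -10223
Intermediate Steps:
Function('x')(J) = -6
Function('z')(f, l) = Add(27, Mul(3, l))
V = 1 (V = Pow(1, 3) = 1)
Add(Mul(-213, Function('z')(Function('x')(Mul(-3, 1)), 7)), V) = Add(Mul(-213, Add(27, Mul(3, 7))), 1) = Add(Mul(-213, Add(27, 21)), 1) = Add(Mul(-213, 48), 1) = Add(-10224, 1) = -10223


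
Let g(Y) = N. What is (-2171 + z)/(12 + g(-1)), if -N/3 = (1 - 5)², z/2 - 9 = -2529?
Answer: 7211/36 ≈ 200.31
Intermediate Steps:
z = -5040 (z = 18 + 2*(-2529) = 18 - 5058 = -5040)
N = -48 (N = -3*(1 - 5)² = -3*(-4)² = -3*16 = -48)
g(Y) = -48
(-2171 + z)/(12 + g(-1)) = (-2171 - 5040)/(12 - 48) = -7211/(-36) = -7211*(-1/36) = 7211/36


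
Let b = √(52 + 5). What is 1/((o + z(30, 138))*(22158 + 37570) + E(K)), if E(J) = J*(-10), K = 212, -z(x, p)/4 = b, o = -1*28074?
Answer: -209600749/351459385163413832 + 3733*√57/43932423145426729 ≈ -5.9573e-10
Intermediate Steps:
o = -28074
b = √57 ≈ 7.5498
z(x, p) = -4*√57
E(J) = -10*J
1/((o + z(30, 138))*(22158 + 37570) + E(K)) = 1/((-28074 - 4*√57)*(22158 + 37570) - 10*212) = 1/((-28074 - 4*√57)*59728 - 2120) = 1/((-1676803872 - 238912*√57) - 2120) = 1/(-1676805992 - 238912*√57)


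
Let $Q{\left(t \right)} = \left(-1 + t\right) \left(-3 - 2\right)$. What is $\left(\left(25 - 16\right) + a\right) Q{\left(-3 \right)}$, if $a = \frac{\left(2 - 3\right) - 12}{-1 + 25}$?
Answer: $\frac{1015}{6} \approx 169.17$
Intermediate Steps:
$a = - \frac{13}{24}$ ($a = \frac{-1 - 12}{24} = \left(-13\right) \frac{1}{24} = - \frac{13}{24} \approx -0.54167$)
$Q{\left(t \right)} = 5 - 5 t$ ($Q{\left(t \right)} = \left(-1 + t\right) \left(-5\right) = 5 - 5 t$)
$\left(\left(25 - 16\right) + a\right) Q{\left(-3 \right)} = \left(\left(25 - 16\right) - \frac{13}{24}\right) \left(5 - -15\right) = \left(\left(25 - 16\right) - \frac{13}{24}\right) \left(5 + 15\right) = \left(9 - \frac{13}{24}\right) 20 = \frac{203}{24} \cdot 20 = \frac{1015}{6}$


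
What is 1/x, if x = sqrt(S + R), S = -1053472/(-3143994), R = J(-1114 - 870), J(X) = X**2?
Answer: sqrt(1044281873949)/2027451884 ≈ 0.00050403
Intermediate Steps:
R = 3936256 (R = (-1114 - 870)**2 = (-1984)**2 = 3936256)
S = 75248/224571 (S = -1053472*(-1/3143994) = 75248/224571 ≈ 0.33507)
x = 436*sqrt(1044281873949)/224571 (x = sqrt(75248/224571 + 3936256) = sqrt(883969021424/224571) = 436*sqrt(1044281873949)/224571 ≈ 1984.0)
1/x = 1/(436*sqrt(1044281873949)/224571) = sqrt(1044281873949)/2027451884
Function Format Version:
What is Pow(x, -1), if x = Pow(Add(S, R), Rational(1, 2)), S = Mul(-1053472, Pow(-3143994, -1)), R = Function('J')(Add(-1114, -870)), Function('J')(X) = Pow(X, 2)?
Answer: Mul(Rational(1, 2027451884), Pow(1044281873949, Rational(1, 2))) ≈ 0.00050403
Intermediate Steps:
R = 3936256 (R = Pow(Add(-1114, -870), 2) = Pow(-1984, 2) = 3936256)
S = Rational(75248, 224571) (S = Mul(-1053472, Rational(-1, 3143994)) = Rational(75248, 224571) ≈ 0.33507)
x = Mul(Rational(436, 224571), Pow(1044281873949, Rational(1, 2))) (x = Pow(Add(Rational(75248, 224571), 3936256), Rational(1, 2)) = Pow(Rational(883969021424, 224571), Rational(1, 2)) = Mul(Rational(436, 224571), Pow(1044281873949, Rational(1, 2))) ≈ 1984.0)
Pow(x, -1) = Pow(Mul(Rational(436, 224571), Pow(1044281873949, Rational(1, 2))), -1) = Mul(Rational(1, 2027451884), Pow(1044281873949, Rational(1, 2)))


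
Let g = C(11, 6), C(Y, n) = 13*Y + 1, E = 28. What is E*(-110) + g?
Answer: -2936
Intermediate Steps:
C(Y, n) = 1 + 13*Y
g = 144 (g = 1 + 13*11 = 1 + 143 = 144)
E*(-110) + g = 28*(-110) + 144 = -3080 + 144 = -2936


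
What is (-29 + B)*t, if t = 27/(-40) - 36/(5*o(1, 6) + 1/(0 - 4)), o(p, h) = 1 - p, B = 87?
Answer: 166257/20 ≈ 8312.8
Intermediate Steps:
t = 5733/40 (t = 27/(-40) - 36/(5*(1 - 1*1) + 1/(0 - 4)) = 27*(-1/40) - 36/(5*(1 - 1) + 1/(-4)) = -27/40 - 36/(5*0 - 1/4) = -27/40 - 36/(0 - 1/4) = -27/40 - 36/(-1/4) = -27/40 - 36*(-4) = -27/40 + 144 = 5733/40 ≈ 143.32)
(-29 + B)*t = (-29 + 87)*(5733/40) = 58*(5733/40) = 166257/20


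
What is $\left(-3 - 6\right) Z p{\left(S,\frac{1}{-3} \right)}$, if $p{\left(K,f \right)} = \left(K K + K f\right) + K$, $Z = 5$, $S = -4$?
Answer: $-600$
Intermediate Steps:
$p{\left(K,f \right)} = K + K^{2} + K f$ ($p{\left(K,f \right)} = \left(K^{2} + K f\right) + K = K + K^{2} + K f$)
$\left(-3 - 6\right) Z p{\left(S,\frac{1}{-3} \right)} = \left(-3 - 6\right) 5 \left(- 4 \left(1 - 4 + \frac{1}{-3}\right)\right) = \left(-3 - 6\right) 5 \left(- 4 \left(1 - 4 - \frac{1}{3}\right)\right) = \left(-9\right) 5 \left(\left(-4\right) \left(- \frac{10}{3}\right)\right) = \left(-45\right) \frac{40}{3} = -600$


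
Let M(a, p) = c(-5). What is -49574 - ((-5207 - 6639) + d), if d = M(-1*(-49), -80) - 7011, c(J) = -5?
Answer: -30712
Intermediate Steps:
M(a, p) = -5
d = -7016 (d = -5 - 7011 = -7016)
-49574 - ((-5207 - 6639) + d) = -49574 - ((-5207 - 6639) - 7016) = -49574 - (-11846 - 7016) = -49574 - 1*(-18862) = -49574 + 18862 = -30712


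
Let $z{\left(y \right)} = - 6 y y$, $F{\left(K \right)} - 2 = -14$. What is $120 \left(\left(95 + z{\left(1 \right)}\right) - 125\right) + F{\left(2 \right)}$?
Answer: $-4332$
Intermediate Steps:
$F{\left(K \right)} = -12$ ($F{\left(K \right)} = 2 - 14 = -12$)
$z{\left(y \right)} = - 6 y^{2}$
$120 \left(\left(95 + z{\left(1 \right)}\right) - 125\right) + F{\left(2 \right)} = 120 \left(\left(95 - 6 \cdot 1^{2}\right) - 125\right) - 12 = 120 \left(\left(95 - 6\right) - 125\right) - 12 = 120 \left(89 - 125\right) - 12 = 120 \left(-36\right) - 12 = -4320 - 12 = -4332$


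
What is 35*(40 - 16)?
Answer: 840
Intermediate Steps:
35*(40 - 16) = 35*24 = 840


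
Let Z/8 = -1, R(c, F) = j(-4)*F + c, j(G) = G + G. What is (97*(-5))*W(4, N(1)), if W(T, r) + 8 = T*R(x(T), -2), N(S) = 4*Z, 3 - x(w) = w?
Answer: -25220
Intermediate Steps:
x(w) = 3 - w
j(G) = 2*G
R(c, F) = c - 8*F (R(c, F) = (2*(-4))*F + c = -8*F + c = c - 8*F)
Z = -8 (Z = 8*(-1) = -8)
N(S) = -32 (N(S) = 4*(-8) = -32)
W(T, r) = -8 + T*(19 - T) (W(T, r) = -8 + T*((3 - T) - 8*(-2)) = -8 + T*((3 - T) + 16) = -8 + T*(19 - T))
(97*(-5))*W(4, N(1)) = (97*(-5))*(-8 - 1*4*(-19 + 4)) = -485*(-8 - 1*4*(-15)) = -485*(-8 + 60) = -485*52 = -25220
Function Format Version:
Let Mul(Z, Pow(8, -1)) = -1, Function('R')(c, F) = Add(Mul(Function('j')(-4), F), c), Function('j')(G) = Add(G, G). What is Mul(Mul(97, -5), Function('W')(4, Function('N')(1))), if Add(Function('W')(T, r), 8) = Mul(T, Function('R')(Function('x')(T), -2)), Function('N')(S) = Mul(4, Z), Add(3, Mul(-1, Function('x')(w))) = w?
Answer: -25220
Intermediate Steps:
Function('x')(w) = Add(3, Mul(-1, w))
Function('j')(G) = Mul(2, G)
Function('R')(c, F) = Add(c, Mul(-8, F)) (Function('R')(c, F) = Add(Mul(Mul(2, -4), F), c) = Add(Mul(-8, F), c) = Add(c, Mul(-8, F)))
Z = -8 (Z = Mul(8, -1) = -8)
Function('N')(S) = -32 (Function('N')(S) = Mul(4, -8) = -32)
Function('W')(T, r) = Add(-8, Mul(T, Add(19, Mul(-1, T)))) (Function('W')(T, r) = Add(-8, Mul(T, Add(Add(3, Mul(-1, T)), Mul(-8, -2)))) = Add(-8, Mul(T, Add(Add(3, Mul(-1, T)), 16))) = Add(-8, Mul(T, Add(19, Mul(-1, T)))))
Mul(Mul(97, -5), Function('W')(4, Function('N')(1))) = Mul(Mul(97, -5), Add(-8, Mul(-1, 4, Add(-19, 4)))) = Mul(-485, Add(-8, Mul(-1, 4, -15))) = Mul(-485, Add(-8, 60)) = Mul(-485, 52) = -25220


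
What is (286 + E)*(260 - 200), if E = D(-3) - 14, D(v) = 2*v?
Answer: 15960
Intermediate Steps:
E = -20 (E = 2*(-3) - 14 = -6 - 14 = -20)
(286 + E)*(260 - 200) = (286 - 20)*(260 - 200) = 266*60 = 15960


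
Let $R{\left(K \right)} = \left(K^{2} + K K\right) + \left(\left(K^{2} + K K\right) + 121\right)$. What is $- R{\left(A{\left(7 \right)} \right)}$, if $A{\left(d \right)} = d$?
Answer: $-317$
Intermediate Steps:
$R{\left(K \right)} = 121 + 4 K^{2}$ ($R{\left(K \right)} = \left(K^{2} + K^{2}\right) + \left(\left(K^{2} + K^{2}\right) + 121\right) = 2 K^{2} + \left(2 K^{2} + 121\right) = 2 K^{2} + \left(121 + 2 K^{2}\right) = 121 + 4 K^{2}$)
$- R{\left(A{\left(7 \right)} \right)} = - (121 + 4 \cdot 7^{2}) = - (121 + 4 \cdot 49) = - (121 + 196) = \left(-1\right) 317 = -317$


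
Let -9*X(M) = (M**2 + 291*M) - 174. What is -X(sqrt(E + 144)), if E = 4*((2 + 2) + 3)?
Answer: -2/9 + 194*sqrt(43)/3 ≈ 423.83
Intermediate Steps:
E = 28 (E = 4*(4 + 3) = 4*7 = 28)
X(M) = 58/3 - 97*M/3 - M**2/9 (X(M) = -((M**2 + 291*M) - 174)/9 = -(-174 + M**2 + 291*M)/9 = 58/3 - 97*M/3 - M**2/9)
-X(sqrt(E + 144)) = -(58/3 - 97*sqrt(28 + 144)/3 - (sqrt(28 + 144))**2/9) = -(58/3 - 194*sqrt(43)/3 - (sqrt(172))**2/9) = -(58/3 - 194*sqrt(43)/3 - (2*sqrt(43))**2/9) = -(58/3 - 194*sqrt(43)/3 - 1/9*172) = -(58/3 - 194*sqrt(43)/3 - 172/9) = -(2/9 - 194*sqrt(43)/3) = -2/9 + 194*sqrt(43)/3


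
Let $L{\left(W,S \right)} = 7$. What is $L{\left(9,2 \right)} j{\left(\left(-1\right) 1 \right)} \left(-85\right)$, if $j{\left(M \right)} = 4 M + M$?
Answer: $2975$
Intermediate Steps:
$j{\left(M \right)} = 5 M$
$L{\left(9,2 \right)} j{\left(\left(-1\right) 1 \right)} \left(-85\right) = 7 \cdot 5 \left(\left(-1\right) 1\right) \left(-85\right) = 7 \cdot 5 \left(-1\right) \left(-85\right) = 7 \left(-5\right) \left(-85\right) = \left(-35\right) \left(-85\right) = 2975$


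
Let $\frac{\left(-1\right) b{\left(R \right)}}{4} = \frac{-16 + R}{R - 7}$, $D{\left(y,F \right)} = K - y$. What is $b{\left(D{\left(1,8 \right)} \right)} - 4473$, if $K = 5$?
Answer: $-4489$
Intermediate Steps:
$D{\left(y,F \right)} = 5 - y$
$b{\left(R \right)} = - \frac{4 \left(-16 + R\right)}{-7 + R}$ ($b{\left(R \right)} = - 4 \frac{-16 + R}{R - 7} = - 4 \frac{-16 + R}{-7 + R} = - \frac{4 \left(-16 + R\right)}{-7 + R}$)
$b{\left(D{\left(1,8 \right)} \right)} - 4473 = \frac{4 \left(16 - \left(5 - 1\right)\right)}{-7 + \left(5 - 1\right)} - 4473 = \frac{4 \left(16 - 4\right)}{-7 + 4} - 4473 = \frac{4 \left(16 - 4\right)}{-3} - 4473 = 4 \left(- \frac{1}{3}\right) 12 - 4473 = -16 - 4473 = -4489$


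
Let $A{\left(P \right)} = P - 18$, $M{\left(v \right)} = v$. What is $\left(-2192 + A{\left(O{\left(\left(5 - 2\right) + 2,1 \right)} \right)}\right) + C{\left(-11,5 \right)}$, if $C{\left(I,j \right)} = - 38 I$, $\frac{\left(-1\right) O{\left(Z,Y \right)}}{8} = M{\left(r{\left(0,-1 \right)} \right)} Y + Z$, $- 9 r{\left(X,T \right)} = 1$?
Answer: $- \frac{16480}{9} \approx -1831.1$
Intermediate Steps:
$r{\left(X,T \right)} = - \frac{1}{9}$ ($r{\left(X,T \right)} = \left(- \frac{1}{9}\right) 1 = - \frac{1}{9}$)
$O{\left(Z,Y \right)} = - 8 Z + \frac{8 Y}{9}$ ($O{\left(Z,Y \right)} = - 8 \left(- \frac{Y}{9} + Z\right) = - 8 \left(Z - \frac{Y}{9}\right) = - 8 Z + \frac{8 Y}{9}$)
$A{\left(P \right)} = -18 + P$ ($A{\left(P \right)} = P - 18 = -18 + P$)
$\left(-2192 + A{\left(O{\left(\left(5 - 2\right) + 2,1 \right)} \right)}\right) + C{\left(-11,5 \right)} = \left(-2192 + \left(-18 + \left(- 8 \left(\left(5 - 2\right) + 2\right) + \frac{8}{9} \cdot 1\right)\right)\right) - -418 = \left(-2192 + \left(-18 + \left(- 8 \left(3 + 2\right) + \frac{8}{9}\right)\right)\right) + 418 = \left(-2192 + \left(-18 + \left(\left(-8\right) 5 + \frac{8}{9}\right)\right)\right) + 418 = \left(-2192 + \left(-18 + \left(-40 + \frac{8}{9}\right)\right)\right) + 418 = \left(-2192 - \frac{514}{9}\right) + 418 = - \frac{20242}{9} + 418 = - \frac{16480}{9}$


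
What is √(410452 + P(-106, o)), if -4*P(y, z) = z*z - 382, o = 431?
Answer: √1456429/2 ≈ 603.41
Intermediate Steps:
P(y, z) = 191/2 - z²/4 (P(y, z) = -(z*z - 382)/4 = -(z² - 382)/4 = -(-382 + z²)/4 = 191/2 - z²/4)
√(410452 + P(-106, o)) = √(410452 + (191/2 - ¼*431²)) = √(410452 + (191/2 - ¼*185761)) = √(410452 + (191/2 - 185761/4)) = √(410452 - 185379/4) = √(1456429/4) = √1456429/2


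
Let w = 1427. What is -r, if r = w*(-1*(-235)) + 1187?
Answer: -336532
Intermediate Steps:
r = 336532 (r = 1427*(-1*(-235)) + 1187 = 1427*235 + 1187 = 335345 + 1187 = 336532)
-r = -1*336532 = -336532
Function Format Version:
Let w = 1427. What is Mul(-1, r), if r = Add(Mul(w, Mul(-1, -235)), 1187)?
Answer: -336532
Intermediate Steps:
r = 336532 (r = Add(Mul(1427, Mul(-1, -235)), 1187) = Add(Mul(1427, 235), 1187) = Add(335345, 1187) = 336532)
Mul(-1, r) = Mul(-1, 336532) = -336532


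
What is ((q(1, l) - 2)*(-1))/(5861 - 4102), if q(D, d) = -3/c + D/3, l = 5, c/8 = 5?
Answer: 209/211080 ≈ 0.00099014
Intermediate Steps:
c = 40 (c = 8*5 = 40)
q(D, d) = -3/40 + D/3
((q(1, l) - 2)*(-1))/(5861 - 4102) = (((-3/40 + (⅓)*1) - 2)*(-1))/(5861 - 4102) = (((-3/40 + ⅓) - 2)*(-1))/1759 = ((31/120 - 2)*(-1))/1759 = (-209/120*(-1))/1759 = (1/1759)*(209/120) = 209/211080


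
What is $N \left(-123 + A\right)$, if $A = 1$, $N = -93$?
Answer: $11346$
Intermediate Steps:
$N \left(-123 + A\right) = - 93 \left(-123 + 1\right) = \left(-93\right) \left(-122\right) = 11346$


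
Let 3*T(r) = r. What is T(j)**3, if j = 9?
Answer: 27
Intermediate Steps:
T(r) = r/3
T(j)**3 = ((1/3)*9)**3 = 3**3 = 27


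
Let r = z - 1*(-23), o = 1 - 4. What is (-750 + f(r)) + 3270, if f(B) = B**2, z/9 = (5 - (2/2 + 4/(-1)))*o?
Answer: 39769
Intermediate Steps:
o = -3
z = -216 (z = 9*((5 - (2/2 + 4/(-1)))*(-3)) = 9*((5 - (2*(1/2) + 4*(-1)))*(-3)) = 9*((5 - (1 - 4))*(-3)) = 9*((5 - 1*(-3))*(-3)) = 9*((5 + 3)*(-3)) = 9*(8*(-3)) = 9*(-24) = -216)
r = -193 (r = -216 - 1*(-23) = -216 + 23 = -193)
(-750 + f(r)) + 3270 = (-750 + (-193)**2) + 3270 = (-750 + 37249) + 3270 = 36499 + 3270 = 39769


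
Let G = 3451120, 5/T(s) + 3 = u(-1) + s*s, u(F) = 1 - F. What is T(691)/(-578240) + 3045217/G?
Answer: 2101946076100957/2382118628098560 ≈ 0.88239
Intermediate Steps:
T(s) = 5/(-1 + s**2) (T(s) = 5/(-3 + ((1 - 1*(-1)) + s*s)) = 5/(-3 + ((1 + 1) + s**2)) = 5/(-3 + (2 + s**2)) = 5/(-1 + s**2))
T(691)/(-578240) + 3045217/G = (5/(-1 + 691**2))/(-578240) + 3045217/3451120 = (5/(-1 + 477481))*(-1/578240) + 3045217*(1/3451120) = (5/477480)*(-1/578240) + 3045217/3451120 = (5*(1/477480))*(-1/578240) + 3045217/3451120 = (1/95496)*(-1/578240) + 3045217/3451120 = -1/55219607040 + 3045217/3451120 = 2101946076100957/2382118628098560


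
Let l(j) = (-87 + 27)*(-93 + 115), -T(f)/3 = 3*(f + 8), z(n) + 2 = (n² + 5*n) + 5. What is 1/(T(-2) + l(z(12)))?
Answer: -1/1374 ≈ -0.00072780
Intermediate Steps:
z(n) = 3 + n² + 5*n (z(n) = -2 + ((n² + 5*n) + 5) = -2 + (5 + n² + 5*n) = 3 + n² + 5*n)
T(f) = -72 - 9*f (T(f) = -9*(f + 8) = -9*(8 + f) = -3*(24 + 3*f) = -72 - 9*f)
l(j) = -1320 (l(j) = -60*22 = -1320)
1/(T(-2) + l(z(12))) = 1/((-72 - 9*(-2)) - 1320) = 1/((-72 + 18) - 1320) = 1/(-54 - 1320) = 1/(-1374) = -1/1374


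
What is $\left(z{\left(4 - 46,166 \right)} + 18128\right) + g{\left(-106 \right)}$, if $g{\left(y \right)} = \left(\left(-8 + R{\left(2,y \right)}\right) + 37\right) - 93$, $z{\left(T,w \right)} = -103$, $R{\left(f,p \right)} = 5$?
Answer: $17966$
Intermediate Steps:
$g{\left(y \right)} = -59$ ($g{\left(y \right)} = \left(\left(-8 + 5\right) + 37\right) - 93 = \left(-3 + 37\right) - 93 = 34 - 93 = -59$)
$\left(z{\left(4 - 46,166 \right)} + 18128\right) + g{\left(-106 \right)} = \left(-103 + 18128\right) - 59 = 18025 - 59 = 17966$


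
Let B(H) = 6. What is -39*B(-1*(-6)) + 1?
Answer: -233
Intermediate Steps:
-39*B(-1*(-6)) + 1 = -39*6 + 1 = -234 + 1 = -233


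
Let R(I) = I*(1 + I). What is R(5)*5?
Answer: 150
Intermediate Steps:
R(5)*5 = (5*(1 + 5))*5 = (5*6)*5 = 30*5 = 150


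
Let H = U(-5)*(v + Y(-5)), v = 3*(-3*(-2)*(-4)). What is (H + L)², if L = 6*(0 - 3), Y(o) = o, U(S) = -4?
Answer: 84100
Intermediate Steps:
v = -72 (v = 3*(6*(-4)) = 3*(-24) = -72)
H = 308 (H = -4*(-72 - 5) = -4*(-77) = 308)
L = -18 (L = 6*(-3) = -18)
(H + L)² = (308 - 18)² = 290² = 84100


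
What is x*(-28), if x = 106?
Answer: -2968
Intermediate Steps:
x*(-28) = 106*(-28) = -2968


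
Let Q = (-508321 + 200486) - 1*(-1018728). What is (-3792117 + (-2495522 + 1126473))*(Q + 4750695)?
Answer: -28188162291608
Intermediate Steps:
Q = 710893 (Q = -307835 + 1018728 = 710893)
(-3792117 + (-2495522 + 1126473))*(Q + 4750695) = (-3792117 + (-2495522 + 1126473))*(710893 + 4750695) = (-3792117 - 1369049)*5461588 = -5161166*5461588 = -28188162291608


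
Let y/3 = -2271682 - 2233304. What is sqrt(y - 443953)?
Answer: I*sqrt(13958911) ≈ 3736.2*I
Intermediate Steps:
y = -13514958 (y = 3*(-2271682 - 2233304) = 3*(-4504986) = -13514958)
sqrt(y - 443953) = sqrt(-13514958 - 443953) = sqrt(-13958911) = I*sqrt(13958911)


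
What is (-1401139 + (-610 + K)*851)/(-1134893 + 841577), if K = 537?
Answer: 243877/48886 ≈ 4.9887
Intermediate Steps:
(-1401139 + (-610 + K)*851)/(-1134893 + 841577) = (-1401139 + (-610 + 537)*851)/(-1134893 + 841577) = (-1401139 - 73*851)/(-293316) = (-1401139 - 62123)*(-1/293316) = -1463262*(-1/293316) = 243877/48886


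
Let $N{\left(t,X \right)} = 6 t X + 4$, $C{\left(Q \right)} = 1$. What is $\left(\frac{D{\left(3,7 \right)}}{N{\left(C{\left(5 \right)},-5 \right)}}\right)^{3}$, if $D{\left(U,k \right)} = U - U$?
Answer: $0$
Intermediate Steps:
$D{\left(U,k \right)} = 0$
$N{\left(t,X \right)} = 4 + 6 X t$ ($N{\left(t,X \right)} = 6 X t + 4 = 4 + 6 X t$)
$\left(\frac{D{\left(3,7 \right)}}{N{\left(C{\left(5 \right)},-5 \right)}}\right)^{3} = \left(\frac{0}{4 + 6 \left(-5\right) 1}\right)^{3} = \left(\frac{0}{4 - 30}\right)^{3} = \left(\frac{0}{-26}\right)^{3} = \left(0 \left(- \frac{1}{26}\right)\right)^{3} = 0^{3} = 0$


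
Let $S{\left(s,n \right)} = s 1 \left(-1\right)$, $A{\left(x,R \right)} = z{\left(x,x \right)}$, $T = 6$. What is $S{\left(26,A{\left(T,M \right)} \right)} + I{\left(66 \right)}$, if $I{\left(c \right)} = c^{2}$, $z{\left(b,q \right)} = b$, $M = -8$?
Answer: $4330$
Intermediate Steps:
$A{\left(x,R \right)} = x$
$S{\left(s,n \right)} = - s$ ($S{\left(s,n \right)} = s \left(-1\right) = - s$)
$S{\left(26,A{\left(T,M \right)} \right)} + I{\left(66 \right)} = \left(-1\right) 26 + 66^{2} = -26 + 4356 = 4330$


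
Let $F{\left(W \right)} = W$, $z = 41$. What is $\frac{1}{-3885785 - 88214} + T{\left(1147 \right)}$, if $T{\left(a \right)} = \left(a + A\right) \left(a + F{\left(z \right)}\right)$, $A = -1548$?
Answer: $- \frac{1893165435613}{3973999} \approx -4.7639 \cdot 10^{5}$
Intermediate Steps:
$T{\left(a \right)} = \left(-1548 + a\right) \left(41 + a\right)$ ($T{\left(a \right)} = \left(a - 1548\right) \left(a + 41\right) = \left(-1548 + a\right) \left(41 + a\right)$)
$\frac{1}{-3885785 - 88214} + T{\left(1147 \right)} = \frac{1}{-3885785 - 88214} - \left(1791997 - 1315609\right) = \frac{1}{-3973999} - 476388 = - \frac{1}{3973999} - 476388 = - \frac{1893165435613}{3973999}$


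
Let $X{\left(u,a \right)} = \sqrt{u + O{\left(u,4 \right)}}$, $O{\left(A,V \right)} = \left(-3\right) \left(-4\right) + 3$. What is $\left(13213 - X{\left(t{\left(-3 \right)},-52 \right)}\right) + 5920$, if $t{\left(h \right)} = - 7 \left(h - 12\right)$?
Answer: $19133 - 2 \sqrt{30} \approx 19122.0$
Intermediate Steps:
$O{\left(A,V \right)} = 15$ ($O{\left(A,V \right)} = 12 + 3 = 15$)
$t{\left(h \right)} = 84 - 7 h$ ($t{\left(h \right)} = - 7 \left(-12 + h\right) = 84 - 7 h$)
$X{\left(u,a \right)} = \sqrt{15 + u}$ ($X{\left(u,a \right)} = \sqrt{u + 15} = \sqrt{15 + u}$)
$\left(13213 - X{\left(t{\left(-3 \right)},-52 \right)}\right) + 5920 = \left(13213 - \sqrt{15 + \left(84 - -21\right)}\right) + 5920 = \left(13213 - \sqrt{15 + \left(84 + 21\right)}\right) + 5920 = \left(13213 - \sqrt{15 + 105}\right) + 5920 = \left(13213 - \sqrt{120}\right) + 5920 = \left(13213 - 2 \sqrt{30}\right) + 5920 = 19133 - 2 \sqrt{30}$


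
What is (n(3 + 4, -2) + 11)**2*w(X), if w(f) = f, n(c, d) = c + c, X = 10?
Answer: 6250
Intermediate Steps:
n(c, d) = 2*c
(n(3 + 4, -2) + 11)**2*w(X) = (2*(3 + 4) + 11)**2*10 = (2*7 + 11)**2*10 = (14 + 11)**2*10 = 25**2*10 = 625*10 = 6250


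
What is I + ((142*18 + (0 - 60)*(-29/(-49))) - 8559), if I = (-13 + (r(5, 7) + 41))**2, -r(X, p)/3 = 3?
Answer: -278198/49 ≈ -5677.5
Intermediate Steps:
r(X, p) = -9 (r(X, p) = -3*3 = -9)
I = 361 (I = (-13 + (-9 + 41))**2 = (-13 + 32)**2 = 19**2 = 361)
I + ((142*18 + (0 - 60)*(-29/(-49))) - 8559) = 361 + ((142*18 + (0 - 60)*(-29/(-49))) - 8559) = 361 + ((2556 - (-1740)*(-1)/49) - 8559) = 361 + ((2556 - 60*29/49) - 8559) = 361 + ((2556 - 1740/49) - 8559) = 361 + (123504/49 - 8559) = 361 - 295887/49 = -278198/49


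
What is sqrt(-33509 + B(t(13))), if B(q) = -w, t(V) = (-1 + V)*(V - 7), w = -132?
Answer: I*sqrt(33377) ≈ 182.69*I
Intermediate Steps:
t(V) = (-1 + V)*(-7 + V)
B(q) = 132 (B(q) = -1*(-132) = 132)
sqrt(-33509 + B(t(13))) = sqrt(-33509 + 132) = sqrt(-33377) = I*sqrt(33377)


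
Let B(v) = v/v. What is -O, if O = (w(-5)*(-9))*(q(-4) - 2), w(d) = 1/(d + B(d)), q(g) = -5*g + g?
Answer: -63/2 ≈ -31.500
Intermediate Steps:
B(v) = 1
q(g) = -4*g
w(d) = 1/(1 + d) (w(d) = 1/(d + 1) = 1/(1 + d))
O = 63/2 (O = (-9/(1 - 5))*(-4*(-4) - 2) = (-9/(-4))*(16 - 2) = -¼*(-9)*14 = (9/4)*14 = 63/2 ≈ 31.500)
-O = -1*63/2 = -63/2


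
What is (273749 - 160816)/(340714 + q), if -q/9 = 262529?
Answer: -112933/2022047 ≈ -0.055851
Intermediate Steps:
q = -2362761 (q = -9*262529 = -2362761)
(273749 - 160816)/(340714 + q) = (273749 - 160816)/(340714 - 2362761) = 112933/(-2022047) = 112933*(-1/2022047) = -112933/2022047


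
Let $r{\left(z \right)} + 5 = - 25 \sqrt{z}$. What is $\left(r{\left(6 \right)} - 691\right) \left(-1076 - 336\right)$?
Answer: $982752 + 35300 \sqrt{6} \approx 1.0692 \cdot 10^{6}$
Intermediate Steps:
$r{\left(z \right)} = -5 - 25 \sqrt{z}$
$\left(r{\left(6 \right)} - 691\right) \left(-1076 - 336\right) = \left(\left(-5 - 25 \sqrt{6}\right) - 691\right) \left(-1076 - 336\right) = \left(-696 - 25 \sqrt{6}\right) \left(-1412\right) = 982752 + 35300 \sqrt{6}$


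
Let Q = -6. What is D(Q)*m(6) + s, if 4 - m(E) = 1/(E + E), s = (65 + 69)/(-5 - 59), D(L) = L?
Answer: -819/32 ≈ -25.594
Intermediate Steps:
s = -67/32 (s = 134/(-64) = 134*(-1/64) = -67/32 ≈ -2.0938)
m(E) = 4 - 1/(2*E) (m(E) = 4 - 1/(E + E) = 4 - 1/(2*E))
D(Q)*m(6) + s = -6*(4 - 1/2/6) - 67/32 = -6*(4 - 1/2*1/6) - 67/32 = -6*(4 - 1/12) - 67/32 = -6*47/12 - 67/32 = -47/2 - 67/32 = -819/32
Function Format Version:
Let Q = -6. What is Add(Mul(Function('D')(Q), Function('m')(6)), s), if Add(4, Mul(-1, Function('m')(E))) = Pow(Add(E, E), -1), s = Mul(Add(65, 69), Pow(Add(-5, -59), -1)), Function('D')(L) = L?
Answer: Rational(-819, 32) ≈ -25.594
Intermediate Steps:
s = Rational(-67, 32) (s = Mul(134, Pow(-64, -1)) = Mul(134, Rational(-1, 64)) = Rational(-67, 32) ≈ -2.0938)
Function('m')(E) = Add(4, Mul(Rational(-1, 2), Pow(E, -1))) (Function('m')(E) = Add(4, Mul(-1, Pow(Add(E, E), -1))) = Add(4, Mul(-1, Pow(Mul(2, E), -1))) = Add(4, Mul(-1, Mul(Rational(1, 2), Pow(E, -1)))) = Add(4, Mul(Rational(-1, 2), Pow(E, -1))))
Add(Mul(Function('D')(Q), Function('m')(6)), s) = Add(Mul(-6, Add(4, Mul(Rational(-1, 2), Pow(6, -1)))), Rational(-67, 32)) = Add(Mul(-6, Add(4, Mul(Rational(-1, 2), Rational(1, 6)))), Rational(-67, 32)) = Add(Mul(-6, Add(4, Rational(-1, 12))), Rational(-67, 32)) = Add(Mul(-6, Rational(47, 12)), Rational(-67, 32)) = Add(Rational(-47, 2), Rational(-67, 32)) = Rational(-819, 32)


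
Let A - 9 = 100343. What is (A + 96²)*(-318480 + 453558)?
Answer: 14800226304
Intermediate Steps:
A = 100352 (A = 9 + 100343 = 100352)
(A + 96²)*(-318480 + 453558) = (100352 + 96²)*(-318480 + 453558) = (100352 + 9216)*135078 = 109568*135078 = 14800226304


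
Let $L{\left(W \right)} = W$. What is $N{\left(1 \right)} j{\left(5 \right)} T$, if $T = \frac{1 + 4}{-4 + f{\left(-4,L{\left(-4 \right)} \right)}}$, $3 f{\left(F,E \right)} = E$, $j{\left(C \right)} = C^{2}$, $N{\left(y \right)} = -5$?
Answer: $\frac{1875}{16} \approx 117.19$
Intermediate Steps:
$f{\left(F,E \right)} = \frac{E}{3}$
$T = - \frac{15}{16}$ ($T = \frac{1 + 4}{-4 + \frac{1}{3} \left(-4\right)} = \frac{5}{-4 - \frac{4}{3}} = \frac{5}{- \frac{16}{3}} = 5 \left(- \frac{3}{16}\right) = - \frac{15}{16} \approx -0.9375$)
$N{\left(1 \right)} j{\left(5 \right)} T = - 5 \cdot 5^{2} \left(- \frac{15}{16}\right) = \left(-5\right) 25 \left(- \frac{15}{16}\right) = \left(-125\right) \left(- \frac{15}{16}\right) = \frac{1875}{16}$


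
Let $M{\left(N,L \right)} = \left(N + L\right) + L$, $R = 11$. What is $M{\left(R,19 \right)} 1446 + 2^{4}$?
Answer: $70870$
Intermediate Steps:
$M{\left(N,L \right)} = N + 2 L$ ($M{\left(N,L \right)} = \left(L + N\right) + L = N + 2 L$)
$M{\left(R,19 \right)} 1446 + 2^{4} = \left(11 + 2 \cdot 19\right) 1446 + 2^{4} = \left(11 + 38\right) 1446 + 16 = 49 \cdot 1446 + 16 = 70854 + 16 = 70870$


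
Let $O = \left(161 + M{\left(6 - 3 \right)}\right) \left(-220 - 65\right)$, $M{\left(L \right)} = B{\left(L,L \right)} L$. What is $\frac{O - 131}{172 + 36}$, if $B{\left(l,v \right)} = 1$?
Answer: $- \frac{46871}{208} \approx -225.34$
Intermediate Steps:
$M{\left(L \right)} = L$ ($M{\left(L \right)} = 1 L = L$)
$O = -46740$ ($O = \left(161 + \left(6 - 3\right)\right) \left(-220 - 65\right) = \left(161 + 3\right) \left(-285\right) = 164 \left(-285\right) = -46740$)
$\frac{O - 131}{172 + 36} = \frac{-46740 - 131}{172 + 36} = - \frac{46871}{208}$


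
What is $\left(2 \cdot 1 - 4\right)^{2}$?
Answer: $4$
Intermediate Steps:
$\left(2 \cdot 1 - 4\right)^{2} = \left(2 - 4\right)^{2} = \left(-2\right)^{2} = 4$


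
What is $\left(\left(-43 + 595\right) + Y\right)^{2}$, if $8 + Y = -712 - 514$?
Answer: $465124$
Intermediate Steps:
$Y = -1234$ ($Y = -8 - 1226 = -1234$)
$\left(\left(-43 + 595\right) + Y\right)^{2} = \left(\left(-43 + 595\right) - 1234\right)^{2} = \left(552 - 1234\right)^{2} = \left(-682\right)^{2} = 465124$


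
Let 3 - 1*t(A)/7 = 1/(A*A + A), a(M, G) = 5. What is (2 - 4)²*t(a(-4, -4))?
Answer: 1246/15 ≈ 83.067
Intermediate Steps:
t(A) = 21 - 7/(A + A²) (t(A) = 21 - 7/(A*A + A) = 21 - 7/(A² + A) = 21 - 7/(A + A²))
(2 - 4)²*t(a(-4, -4)) = (2 - 4)²*(7*(-1 + 3*5 + 3*5²)/(5*(1 + 5))) = (-2)²*(7*(⅕)*(-1 + 15 + 3*25)/6) = 4*(7*(⅕)*(⅙)*(-1 + 15 + 75)) = 4*(7*(⅕)*(⅙)*89) = 4*(623/30) = 1246/15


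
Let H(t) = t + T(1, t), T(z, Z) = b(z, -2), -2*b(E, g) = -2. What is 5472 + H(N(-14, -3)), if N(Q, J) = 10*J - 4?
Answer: 5439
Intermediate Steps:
b(E, g) = 1 (b(E, g) = -½*(-2) = 1)
T(z, Z) = 1
N(Q, J) = -4 + 10*J
H(t) = 1 + t (H(t) = t + 1 = 1 + t)
5472 + H(N(-14, -3)) = 5472 + (1 + (-4 + 10*(-3))) = 5472 + (1 + (-4 - 30)) = 5472 + (1 - 34) = 5472 - 33 = 5439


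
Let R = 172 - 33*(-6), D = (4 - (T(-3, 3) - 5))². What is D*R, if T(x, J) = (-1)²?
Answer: 23680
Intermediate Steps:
T(x, J) = 1
D = 64 (D = (4 - (1 - 5))² = (4 - 1*(-4))² = (4 + 4)² = 8² = 64)
R = 370 (R = 172 - 1*(-198) = 172 + 198 = 370)
D*R = 64*370 = 23680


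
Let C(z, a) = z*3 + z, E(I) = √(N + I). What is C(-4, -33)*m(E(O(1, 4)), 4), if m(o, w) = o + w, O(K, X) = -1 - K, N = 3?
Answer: -80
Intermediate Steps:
E(I) = √(3 + I)
C(z, a) = 4*z (C(z, a) = 3*z + z = 4*z)
C(-4, -33)*m(E(O(1, 4)), 4) = (4*(-4))*(√(3 + (-1 - 1*1)) + 4) = -16*(√(3 + (-1 - 1)) + 4) = -16*(√(3 - 2) + 4) = -16*(√1 + 4) = -16*(1 + 4) = -16*5 = -80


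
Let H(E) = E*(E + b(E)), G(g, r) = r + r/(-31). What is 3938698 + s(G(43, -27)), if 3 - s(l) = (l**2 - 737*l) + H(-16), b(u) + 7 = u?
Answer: 3765329827/961 ≈ 3.9181e+6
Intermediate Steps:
b(u) = -7 + u
G(g, r) = 30*r/31 (G(g, r) = r + r*(-1/31) = r - r/31 = 30*r/31)
H(E) = E*(-7 + 2*E) (H(E) = E*(E + (-7 + E)) = E*(-7 + 2*E))
s(l) = -621 - l**2 + 737*l (s(l) = 3 - ((l**2 - 737*l) - 16*(-7 + 2*(-16))) = 3 - ((l**2 - 737*l) - 16*(-7 - 32)) = 3 - ((l**2 - 737*l) - 16*(-39)) = 3 - ((l**2 - 737*l) + 624) = 3 - (624 + l**2 - 737*l) = 3 + (-624 - l**2 + 737*l) = -621 - l**2 + 737*l)
3938698 + s(G(43, -27)) = 3938698 + (-621 - ((30/31)*(-27))**2 + 737*((30/31)*(-27))) = 3938698 + (-621 - (-810/31)**2 + 737*(-810/31)) = 3938698 + (-621 - 1*656100/961 - 596970/31) = 3938698 + (-621 - 656100/961 - 596970/31) = 3938698 - 19758951/961 = 3765329827/961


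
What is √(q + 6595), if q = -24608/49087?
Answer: 37*√11606768411/49087 ≈ 81.207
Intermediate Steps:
q = -24608/49087 (q = -24608*1/49087 = -24608/49087 ≈ -0.50131)
√(q + 6595) = √(-24608/49087 + 6595) = √(323704157/49087) = 37*√11606768411/49087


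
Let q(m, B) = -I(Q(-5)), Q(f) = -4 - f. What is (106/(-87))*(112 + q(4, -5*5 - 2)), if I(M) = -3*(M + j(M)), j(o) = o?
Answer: -12508/87 ≈ -143.77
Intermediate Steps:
I(M) = -6*M (I(M) = -3*(M + M) = -6*M)
q(m, B) = 6 (q(m, B) = -(-6)*(-4 - 1*(-5)) = -(-6)*(-4 + 5) = -(-6) = -1*(-6) = 6)
(106/(-87))*(112 + q(4, -5*5 - 2)) = (106/(-87))*(112 + 6) = (106*(-1/87))*118 = -106/87*118 = -12508/87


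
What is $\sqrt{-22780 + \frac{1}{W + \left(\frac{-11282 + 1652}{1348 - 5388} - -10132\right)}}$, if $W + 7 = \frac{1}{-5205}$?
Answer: $\frac{4 i \sqrt{645702462457327237972210}}{21296064511} \approx 150.93 i$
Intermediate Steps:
$W = - \frac{36436}{5205}$ ($W = -7 + \frac{1}{-5205} = -7 - \frac{1}{5205} = - \frac{36436}{5205} \approx -7.0002$)
$\sqrt{-22780 + \frac{1}{W + \left(\frac{-11282 + 1652}{1348 - 5388} - -10132\right)}} = \sqrt{-22780 + \frac{1}{- \frac{36436}{5205} + \left(\frac{-11282 + 1652}{1348 - 5388} - -10132\right)}} = \sqrt{-22780 + \frac{1}{- \frac{36436}{5205} + \left(- \frac{9630}{-4040} + 10132\right)}} = \sqrt{-22780 + \frac{1}{- \frac{36436}{5205} + \left(\left(-9630\right) \left(- \frac{1}{4040}\right) + 10132\right)}} = \sqrt{-22780 + \frac{1}{- \frac{36436}{5205} + \left(\frac{963}{404} + 10132\right)}} = \sqrt{-22780 + \frac{1}{- \frac{36436}{5205} + \frac{4094291}{404}}} = \sqrt{-22780 + \frac{1}{\frac{21296064511}{2102820}}} = \sqrt{-22780 + \frac{2102820}{21296064511}} = \sqrt{- \frac{485124347457760}{21296064511}} = \frac{4 i \sqrt{645702462457327237972210}}{21296064511}$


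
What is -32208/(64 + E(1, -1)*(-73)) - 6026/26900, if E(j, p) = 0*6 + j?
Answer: 144390161/40350 ≈ 3578.4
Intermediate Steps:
E(j, p) = j (E(j, p) = 0 + j = j)
-32208/(64 + E(1, -1)*(-73)) - 6026/26900 = -32208/(64 + 1*(-73)) - 6026/26900 = -32208/(64 - 73) - 6026*1/26900 = -32208/(-9) - 3013/13450 = -32208*(-⅑) - 3013/13450 = 10736/3 - 3013/13450 = 144390161/40350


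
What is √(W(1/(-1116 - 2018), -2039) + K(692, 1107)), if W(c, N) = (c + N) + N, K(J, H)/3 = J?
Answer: 3*I*√2184839894/3134 ≈ 44.744*I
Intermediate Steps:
K(J, H) = 3*J
W(c, N) = c + 2*N (W(c, N) = (N + c) + N = c + 2*N)
√(W(1/(-1116 - 2018), -2039) + K(692, 1107)) = √((1/(-1116 - 2018) + 2*(-2039)) + 3*692) = √((1/(-3134) - 4078) + 2076) = √((-1/3134 - 4078) + 2076) = √(-12780453/3134 + 2076) = √(-6274269/3134) = 3*I*√2184839894/3134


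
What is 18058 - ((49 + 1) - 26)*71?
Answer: 16354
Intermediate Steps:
18058 - ((49 + 1) - 26)*71 = 18058 - (50 - 26)*71 = 18058 - 24*71 = 18058 - 1*1704 = 18058 - 1704 = 16354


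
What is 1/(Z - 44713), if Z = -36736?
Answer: -1/81449 ≈ -1.2278e-5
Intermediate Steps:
1/(Z - 44713) = 1/(-36736 - 44713) = 1/(-81449) = -1/81449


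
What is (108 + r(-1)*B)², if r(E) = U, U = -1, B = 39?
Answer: 4761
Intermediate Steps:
r(E) = -1
(108 + r(-1)*B)² = (108 - 1*39)² = (108 - 39)² = 69² = 4761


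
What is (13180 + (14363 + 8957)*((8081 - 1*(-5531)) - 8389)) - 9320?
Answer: 121804220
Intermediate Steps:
(13180 + (14363 + 8957)*((8081 - 1*(-5531)) - 8389)) - 9320 = (13180 + 23320*((8081 + 5531) - 8389)) - 9320 = (13180 + 23320*(13612 - 8389)) - 9320 = (13180 + 23320*5223) - 9320 = (13180 + 121800360) - 9320 = 121813540 - 9320 = 121804220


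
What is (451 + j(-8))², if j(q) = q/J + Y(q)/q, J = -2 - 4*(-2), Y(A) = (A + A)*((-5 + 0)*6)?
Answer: 1366561/9 ≈ 1.5184e+5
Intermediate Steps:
Y(A) = -60*A (Y(A) = (2*A)*(-5*6) = (2*A)*(-30) = -60*A)
J = 6 (J = -2 + 8 = 6)
j(q) = -60 + q/6 (j(q) = q/6 + (-60*q)/q = q*(⅙) - 60 = q/6 - 60 = -60 + q/6)
(451 + j(-8))² = (451 + (-60 + (⅙)*(-8)))² = (451 + (-60 - 4/3))² = (451 - 184/3)² = (1169/3)² = 1366561/9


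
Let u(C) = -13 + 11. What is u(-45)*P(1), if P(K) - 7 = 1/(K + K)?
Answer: -15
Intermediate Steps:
P(K) = 7 + 1/(2*K) (P(K) = 7 + 1/(K + K) = 7 + 1/(2*K))
u(C) = -2
u(-45)*P(1) = -2*(7 + (1/2)/1) = -2*(7 + (1/2)*1) = -2*(7 + 1/2) = -2*15/2 = -15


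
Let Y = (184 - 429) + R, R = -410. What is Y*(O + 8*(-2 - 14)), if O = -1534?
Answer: 1088610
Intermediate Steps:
Y = -655 (Y = (184 - 429) - 410 = -245 - 410 = -655)
Y*(O + 8*(-2 - 14)) = -655*(-1534 + 8*(-2 - 14)) = -655*(-1534 + 8*(-16)) = -655*(-1534 - 128) = -655*(-1662) = 1088610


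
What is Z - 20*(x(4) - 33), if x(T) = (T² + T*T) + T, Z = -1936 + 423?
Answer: -1573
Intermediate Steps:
Z = -1513
x(T) = T + 2*T² (x(T) = (T² + T²) + T = 2*T² + T = T + 2*T²)
Z - 20*(x(4) - 33) = -1513 - 20*(4*(1 + 2*4) - 33) = -1513 - 20*(4*(1 + 8) - 33) = -1513 - 20*(4*9 - 33) = -1513 - 20*(36 - 33) = -1513 - 20*3 = -1513 - 60 = -1573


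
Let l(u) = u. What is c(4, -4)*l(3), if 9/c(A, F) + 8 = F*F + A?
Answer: 9/4 ≈ 2.2500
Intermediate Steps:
c(A, F) = 9/(-8 + A + F²) (c(A, F) = 9/(-8 + (F*F + A)) = 9/(-8 + (F² + A)) = 9/(-8 + (A + F²)) = 9/(-8 + A + F²))
c(4, -4)*l(3) = (9/(-8 + 4 + (-4)²))*3 = (9/(-8 + 4 + 16))*3 = (9/12)*3 = (9*(1/12))*3 = (¾)*3 = 9/4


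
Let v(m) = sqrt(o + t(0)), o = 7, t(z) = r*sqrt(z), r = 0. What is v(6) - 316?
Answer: -316 + sqrt(7) ≈ -313.35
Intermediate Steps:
t(z) = 0 (t(z) = 0*sqrt(z) = 0)
v(m) = sqrt(7) (v(m) = sqrt(7 + 0) = sqrt(7))
v(6) - 316 = sqrt(7) - 316 = -316 + sqrt(7)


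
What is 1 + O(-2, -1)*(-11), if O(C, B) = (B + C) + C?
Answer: 56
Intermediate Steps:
O(C, B) = B + 2*C
1 + O(-2, -1)*(-11) = 1 + (-1 + 2*(-2))*(-11) = 1 + (-1 - 4)*(-11) = 1 - 5*(-11) = 1 + 55 = 56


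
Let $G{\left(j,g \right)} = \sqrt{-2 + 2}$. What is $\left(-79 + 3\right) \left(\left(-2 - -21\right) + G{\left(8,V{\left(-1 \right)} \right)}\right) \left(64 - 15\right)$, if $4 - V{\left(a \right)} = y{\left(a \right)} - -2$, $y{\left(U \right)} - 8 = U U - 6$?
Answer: $-70756$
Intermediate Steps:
$y{\left(U \right)} = 2 + U^{2}$ ($y{\left(U \right)} = 8 + \left(U U - 6\right) = 8 + \left(U^{2} - 6\right) = 8 + \left(-6 + U^{2}\right) = 2 + U^{2}$)
$V{\left(a \right)} = - a^{2}$ ($V{\left(a \right)} = 4 - \left(\left(2 + a^{2}\right) - -2\right) = 4 - \left(\left(2 + a^{2}\right) + 2\right) = 4 - \left(4 + a^{2}\right) = - a^{2}$)
$G{\left(j,g \right)} = 0$ ($G{\left(j,g \right)} = \sqrt{0} = 0$)
$\left(-79 + 3\right) \left(\left(-2 - -21\right) + G{\left(8,V{\left(-1 \right)} \right)}\right) \left(64 - 15\right) = \left(-79 + 3\right) \left(\left(-2 - -21\right) + 0\right) \left(64 - 15\right) = - 76 \left(\left(-2 + 21\right) + 0\right) 49 = - 76 \left(19 + 0\right) 49 = \left(-76\right) 19 \cdot 49 = \left(-1444\right) 49 = -70756$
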